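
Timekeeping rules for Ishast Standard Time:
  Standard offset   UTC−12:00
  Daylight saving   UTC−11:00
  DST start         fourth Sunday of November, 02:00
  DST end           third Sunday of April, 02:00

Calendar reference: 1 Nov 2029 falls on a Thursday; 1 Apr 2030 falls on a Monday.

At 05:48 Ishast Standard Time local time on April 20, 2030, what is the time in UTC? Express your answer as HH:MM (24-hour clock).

16:48

1 November 2029 is a Thursday, so the first Sunday is November 4 and the fourth is November 25.
1 April 2030 is a Monday, so the first Sunday is April 7 and the third is April 21.
April 20, 2030 falls between 25 November 2029 and 21 April 2030, so daylight saving is in effect and Ishast Standard Time is at UTC−11:00.
05:48 local + 11h = 16:48 UTC.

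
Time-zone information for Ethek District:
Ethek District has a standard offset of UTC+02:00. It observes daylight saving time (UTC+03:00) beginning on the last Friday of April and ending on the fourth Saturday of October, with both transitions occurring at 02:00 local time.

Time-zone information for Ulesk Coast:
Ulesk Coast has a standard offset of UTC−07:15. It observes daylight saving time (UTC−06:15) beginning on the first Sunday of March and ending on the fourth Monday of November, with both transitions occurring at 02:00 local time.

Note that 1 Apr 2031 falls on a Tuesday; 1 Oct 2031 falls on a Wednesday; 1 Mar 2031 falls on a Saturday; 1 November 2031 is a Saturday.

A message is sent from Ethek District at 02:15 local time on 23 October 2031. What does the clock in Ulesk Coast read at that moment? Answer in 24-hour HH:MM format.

1 April 2031 is a Tuesday, so Fridays fall on 4, 11, 18, 25; the last is April 25.
1 October 2031 is a Wednesday, so the first Saturday is October 4 and the fourth is October 25.
23 October 2031 falls between 25 April and 25 October, so daylight saving is in effect and Ethek District is at UTC+03:00.
02:15 Ethek District − 3h = 23:15 UTC (rolling into the previous day, 22 October 2031).
1 March 2031 is a Saturday, so the first Sunday is March 2.
1 November 2031 is a Saturday, so the first Monday is November 3 and the fourth is November 24.
At the standard offset (UTC−07:15), 23:15 UTC − 7h15m = 16:00 Ulesk Coast standard time.
The standard-time date in Ulesk Coast, 22 October 2031, lies within the daylight-saving period (2 March – 24 November), so Ulesk Coast is on daylight time, UTC−06:15.
23:15 UTC − 6h15m = 17:00 Ulesk Coast.

17:00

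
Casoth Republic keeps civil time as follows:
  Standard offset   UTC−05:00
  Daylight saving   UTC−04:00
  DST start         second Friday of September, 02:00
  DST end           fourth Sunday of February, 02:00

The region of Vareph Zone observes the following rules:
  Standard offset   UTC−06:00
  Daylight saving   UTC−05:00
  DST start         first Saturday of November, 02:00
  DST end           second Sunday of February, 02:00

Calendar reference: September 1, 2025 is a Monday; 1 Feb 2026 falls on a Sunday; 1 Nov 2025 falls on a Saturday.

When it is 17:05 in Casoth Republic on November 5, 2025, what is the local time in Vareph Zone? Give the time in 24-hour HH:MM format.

1 September 2025 is a Monday, so the first Friday is September 5 and the second is September 12.
1 February 2026 is a Sunday, so the first Sunday is February 1 and the fourth is February 22.
Daylight saving runs 12 September 2025 – 22 February 2026; November 5, 2025 is inside that window, so Casoth Republic is at UTC−04:00.
17:05 Casoth Republic + 4h = 21:05 UTC.
1 November 2025 is a Saturday, so the first Saturday is November 1.
1 February 2026 is a Sunday, so the first Sunday is February 1 and the second is February 8.
At the standard offset (UTC−06:00), 21:05 UTC − 6h = 15:05 Vareph Zone standard time.
The standard-time date in Vareph Zone, November 5, 2025, lies within the daylight-saving period (1 November 2025 – 8 February 2026), so Vareph Zone is on daylight time, UTC−05:00.
21:05 UTC − 5h = 16:05 Vareph Zone.

16:05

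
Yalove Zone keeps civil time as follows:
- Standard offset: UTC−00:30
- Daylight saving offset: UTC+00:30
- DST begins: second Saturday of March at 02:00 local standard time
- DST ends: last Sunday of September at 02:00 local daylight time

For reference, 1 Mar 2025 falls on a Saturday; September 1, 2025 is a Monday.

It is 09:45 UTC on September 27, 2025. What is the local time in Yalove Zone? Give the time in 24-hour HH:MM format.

1 March 2025 is a Saturday, so the first Saturday is March 1 and the second is March 8.
1 September 2025 is a Monday, so Sundays fall on 7, 14, 21, 28; the last is September 28.
At the standard offset (UTC−00:30), 09:45 UTC − 0h30m = 09:15 Yalove Zone standard time.
The standard-time date in Yalove Zone, September 27, 2025, lies within the daylight-saving period (8 March – 28 September), so Yalove Zone is on daylight time, UTC+00:30.
09:45 UTC + 0h30m = 10:15 local.

10:15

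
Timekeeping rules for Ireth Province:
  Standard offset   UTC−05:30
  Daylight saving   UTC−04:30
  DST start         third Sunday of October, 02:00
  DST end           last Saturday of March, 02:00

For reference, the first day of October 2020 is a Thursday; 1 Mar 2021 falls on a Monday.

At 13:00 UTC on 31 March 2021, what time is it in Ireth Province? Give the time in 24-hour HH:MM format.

1 October 2020 is a Thursday, so the first Sunday is October 4 and the third is October 18.
1 March 2021 is a Monday, so Saturdays fall on 6, 13, 20, 27; the last is March 27.
At the standard offset (UTC−05:30), 13:00 UTC − 5h30m = 07:30 Ireth Province standard time.
The standard-time date in Ireth Province, 31 March 2021, does not fall between 18 October 2020 and 27 March 2021, so daylight saving is not in effect and Ireth Province is at UTC−05:30.
13:00 UTC − 5h30m = 07:30 local.

07:30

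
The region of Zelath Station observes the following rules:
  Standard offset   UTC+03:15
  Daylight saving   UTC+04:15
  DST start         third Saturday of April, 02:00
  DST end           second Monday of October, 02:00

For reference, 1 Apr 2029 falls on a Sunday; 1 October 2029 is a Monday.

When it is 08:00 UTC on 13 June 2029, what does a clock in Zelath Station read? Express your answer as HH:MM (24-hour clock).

1 April 2029 is a Sunday, so the first Saturday is April 7 and the third is April 21.
1 October 2029 is a Monday, so the first Monday is October 1 and the second is October 8.
At the standard offset (UTC+03:15), 08:00 UTC + 3h15m = 11:15 Zelath Station standard time.
Daylight saving runs 21 April – 8 October; the standard-time date in Zelath Station, 13 June 2029, is inside that window, so Zelath Station is at UTC+04:15.
08:00 UTC + 4h15m = 12:15 local.

12:15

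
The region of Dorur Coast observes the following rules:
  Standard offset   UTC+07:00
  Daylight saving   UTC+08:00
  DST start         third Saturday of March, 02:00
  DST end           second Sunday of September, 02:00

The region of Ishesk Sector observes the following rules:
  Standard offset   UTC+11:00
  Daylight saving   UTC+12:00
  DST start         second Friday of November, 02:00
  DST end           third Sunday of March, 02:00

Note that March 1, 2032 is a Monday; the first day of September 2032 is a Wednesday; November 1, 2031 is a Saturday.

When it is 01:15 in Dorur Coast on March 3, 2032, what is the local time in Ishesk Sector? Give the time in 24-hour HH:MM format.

06:15

1 March 2032 is a Monday, so the first Saturday is March 6 and the third is March 20.
1 September 2032 is a Wednesday, so the first Sunday is September 5 and the second is September 12.
March 3, 2032 is outside the daylight-saving period (20 March – 12 September), so Dorur Coast is on standard time, UTC+07:00.
01:15 Dorur Coast − 7h = 18:15 UTC (rolling into the previous day, 2 March 2032).
1 November 2031 is a Saturday, so the first Friday is November 7 and the second is November 14.
1 March 2032 is a Monday, so the first Sunday is March 7 and the third is March 21.
At the standard offset (UTC+11:00), 18:15 UTC + 11h = 05:15 Ishesk Sector standard time (rolling into the next day, 3 March 2032).
The standard-time date in Ishesk Sector, March 3, 2032, lies within the daylight-saving period (14 November 2031 – 21 March 2032), so Ishesk Sector is on daylight time, UTC+12:00.
18:15 UTC + 12h = 06:15 Ishesk Sector (rolling into the next day, 3 March 2032).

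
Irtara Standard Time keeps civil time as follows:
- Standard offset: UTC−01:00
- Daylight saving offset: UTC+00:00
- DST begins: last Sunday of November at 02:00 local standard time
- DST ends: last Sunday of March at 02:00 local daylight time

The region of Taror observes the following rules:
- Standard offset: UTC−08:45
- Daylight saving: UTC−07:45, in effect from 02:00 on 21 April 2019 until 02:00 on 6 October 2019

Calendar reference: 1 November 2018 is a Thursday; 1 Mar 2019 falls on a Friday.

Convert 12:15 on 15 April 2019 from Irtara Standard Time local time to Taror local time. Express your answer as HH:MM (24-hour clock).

04:30

1 November 2018 is a Thursday, so Sundays fall on 4, 11, 18, 25; the last is November 25.
1 March 2019 is a Friday, so Sundays fall on 3, 10, 17, 24, 31; the last is March 31.
Daylight saving runs 25 November 2018 – 31 March 2019; 15 April 2019 is outside that window, so Irtara Standard Time is on standard time at UTC−01:00.
12:15 Irtara Standard Time + 1h = 13:15 UTC.
At the standard offset (UTC−08:45), 13:15 UTC − 8h45m = 04:30 Taror standard time.
The standard-time date in Taror, 15 April 2019, does not fall between 21 April and 6 October, so daylight saving is not in effect and Taror is at UTC−08:45.
13:15 UTC − 8h45m = 04:30 Taror.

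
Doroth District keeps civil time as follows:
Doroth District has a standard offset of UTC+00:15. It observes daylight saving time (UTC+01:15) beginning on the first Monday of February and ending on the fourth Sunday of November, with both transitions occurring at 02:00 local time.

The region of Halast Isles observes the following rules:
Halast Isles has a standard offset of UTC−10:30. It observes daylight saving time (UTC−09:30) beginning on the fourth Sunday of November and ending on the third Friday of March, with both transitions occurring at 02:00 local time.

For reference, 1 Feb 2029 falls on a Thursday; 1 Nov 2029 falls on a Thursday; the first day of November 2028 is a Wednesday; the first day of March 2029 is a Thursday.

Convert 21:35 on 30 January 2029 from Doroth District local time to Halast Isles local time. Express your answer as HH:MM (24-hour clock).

11:50

1 February 2029 is a Thursday, so the first Monday is February 5.
1 November 2029 is a Thursday, so the first Sunday is November 4 and the fourth is November 25.
Daylight saving runs 5 February – 25 November; 30 January 2029 is outside that window, so Doroth District is on standard time at UTC+00:15.
21:35 Doroth District − 0h15m = 21:20 UTC.
1 November 2028 is a Wednesday, so the first Sunday is November 5 and the fourth is November 26.
1 March 2029 is a Thursday, so the first Friday is March 2 and the third is March 16.
At the standard offset (UTC−10:30), 21:20 UTC − 10h30m = 10:50 Halast Isles standard time.
The standard-time date in Halast Isles, 30 January 2029, falls between 26 November 2028 and 16 March 2029, so daylight saving is in effect and Halast Isles is at UTC−09:30.
21:20 UTC − 9h30m = 11:50 Halast Isles.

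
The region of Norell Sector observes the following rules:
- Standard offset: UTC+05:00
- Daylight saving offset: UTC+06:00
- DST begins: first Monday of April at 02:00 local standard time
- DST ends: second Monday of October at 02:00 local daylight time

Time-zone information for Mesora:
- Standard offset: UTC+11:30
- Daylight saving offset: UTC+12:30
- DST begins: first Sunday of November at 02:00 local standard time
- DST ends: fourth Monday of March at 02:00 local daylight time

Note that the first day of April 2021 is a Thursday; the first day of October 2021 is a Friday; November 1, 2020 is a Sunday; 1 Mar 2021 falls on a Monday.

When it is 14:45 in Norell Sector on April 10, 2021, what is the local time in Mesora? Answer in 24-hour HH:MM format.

20:15

1 April 2021 is a Thursday, so the first Monday is April 5.
1 October 2021 is a Friday, so the first Monday is October 4 and the second is October 11.
April 10, 2021 falls between 5 April and 11 October, so daylight saving is in effect and Norell Sector is at UTC+06:00.
14:45 Norell Sector − 6h = 08:45 UTC.
1 November 2020 is a Sunday, so the first Sunday is November 1.
1 March 2021 is a Monday, so the first Monday is March 1 and the fourth is March 22.
At the standard offset (UTC+11:30), 08:45 UTC + 11h30m = 20:15 Mesora standard time.
Daylight saving runs 1 November 2020 – 22 March 2021; the standard-time date in Mesora, April 10, 2021, is outside that window, so Mesora is on standard time at UTC+11:30.
08:45 UTC + 11h30m = 20:15 Mesora.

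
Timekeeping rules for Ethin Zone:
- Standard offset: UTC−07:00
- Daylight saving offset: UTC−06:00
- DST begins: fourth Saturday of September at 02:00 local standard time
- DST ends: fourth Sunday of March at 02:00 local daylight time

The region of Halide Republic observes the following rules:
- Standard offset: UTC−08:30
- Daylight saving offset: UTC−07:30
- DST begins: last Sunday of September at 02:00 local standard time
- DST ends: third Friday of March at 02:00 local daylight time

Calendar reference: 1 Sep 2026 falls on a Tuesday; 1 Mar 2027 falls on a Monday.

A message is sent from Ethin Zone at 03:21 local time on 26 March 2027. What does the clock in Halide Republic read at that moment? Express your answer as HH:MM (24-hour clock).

00:51

1 September 2026 is a Tuesday, so the first Saturday is September 5 and the fourth is September 26.
1 March 2027 is a Monday, so the first Sunday is March 7 and the fourth is March 28.
Daylight saving runs 26 September 2026 – 28 March 2027; 26 March 2027 is inside that window, so Ethin Zone is at UTC−06:00.
03:21 Ethin Zone + 6h = 09:21 UTC.
1 September 2026 is a Tuesday, so Sundays fall on 6, 13, 20, 27; the last is September 27.
1 March 2027 is a Monday, so the first Friday is March 5 and the third is March 19.
At the standard offset (UTC−08:30), 09:21 UTC − 8h30m = 00:51 Halide Republic standard time.
The standard-time date in Halide Republic, 26 March 2027, does not fall between 27 September 2026 and 19 March 2027, so daylight saving is not in effect and Halide Republic is at UTC−08:30.
09:21 UTC − 8h30m = 00:51 Halide Republic.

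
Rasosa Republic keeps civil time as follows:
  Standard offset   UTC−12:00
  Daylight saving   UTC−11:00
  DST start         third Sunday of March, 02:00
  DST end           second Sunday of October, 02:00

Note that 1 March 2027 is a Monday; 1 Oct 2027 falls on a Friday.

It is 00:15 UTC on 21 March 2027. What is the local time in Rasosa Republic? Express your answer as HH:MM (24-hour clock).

1 March 2027 is a Monday, so the first Sunday is March 7 and the third is March 21.
1 October 2027 is a Friday, so the first Sunday is October 3 and the second is October 10.
At the standard offset (UTC−12:00), 00:15 UTC − 12h = 12:15 Rasosa Republic standard time (rolling into the previous day, 20 March 2027).
The standard-time date in Rasosa Republic, 20 March 2027, is outside the daylight-saving period (21 March – 10 October), so Rasosa Republic is on standard time, UTC−12:00.
00:15 UTC − 12h = 12:15 local (rolling into the previous day, 20 March 2027).

12:15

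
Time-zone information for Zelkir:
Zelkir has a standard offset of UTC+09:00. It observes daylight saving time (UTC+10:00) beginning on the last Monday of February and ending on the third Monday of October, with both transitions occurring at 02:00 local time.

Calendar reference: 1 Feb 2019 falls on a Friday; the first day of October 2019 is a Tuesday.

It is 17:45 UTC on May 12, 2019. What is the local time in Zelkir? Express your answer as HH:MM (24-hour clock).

1 February 2019 is a Friday, so Mondays fall on 4, 11, 18, 25; the last is February 25.
1 October 2019 is a Tuesday, so the first Monday is October 7 and the third is October 21.
At the standard offset (UTC+09:00), 17:45 UTC + 9h = 02:45 Zelkir standard time (rolling into the next day, 13 May 2019).
The standard-time date in Zelkir, May 13, 2019, falls between 25 February and 21 October, so daylight saving is in effect and Zelkir is at UTC+10:00.
17:45 UTC + 10h = 03:45 local (rolling into the next day, 13 May 2019).

03:45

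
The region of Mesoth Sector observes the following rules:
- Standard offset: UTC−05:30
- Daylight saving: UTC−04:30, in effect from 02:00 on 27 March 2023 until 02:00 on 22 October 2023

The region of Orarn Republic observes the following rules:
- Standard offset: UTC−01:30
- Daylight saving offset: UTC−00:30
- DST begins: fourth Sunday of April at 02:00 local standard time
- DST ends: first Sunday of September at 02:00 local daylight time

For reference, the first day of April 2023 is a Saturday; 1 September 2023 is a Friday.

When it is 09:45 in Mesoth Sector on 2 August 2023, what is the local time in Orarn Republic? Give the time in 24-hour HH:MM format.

Daylight saving runs 27 March – 22 October; 2 August 2023 is inside that window, so Mesoth Sector is at UTC−04:30.
09:45 Mesoth Sector + 4h30m = 14:15 UTC.
1 April 2023 is a Saturday, so the first Sunday is April 2 and the fourth is April 23.
1 September 2023 is a Friday, so the first Sunday is September 3.
At the standard offset (UTC−01:30), 14:15 UTC − 1h30m = 12:45 Orarn Republic standard time.
Daylight saving runs 23 April – 3 September; the standard-time date in Orarn Republic, 2 August 2023, is inside that window, so Orarn Republic is at UTC−00:30.
14:15 UTC − 0h30m = 13:45 Orarn Republic.

13:45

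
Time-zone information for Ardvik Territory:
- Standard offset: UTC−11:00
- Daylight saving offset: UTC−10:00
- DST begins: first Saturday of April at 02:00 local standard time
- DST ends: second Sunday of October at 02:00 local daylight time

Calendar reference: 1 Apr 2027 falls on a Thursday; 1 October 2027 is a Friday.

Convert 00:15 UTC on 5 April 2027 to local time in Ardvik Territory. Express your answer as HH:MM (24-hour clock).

1 April 2027 is a Thursday, so the first Saturday is April 3.
1 October 2027 is a Friday, so the first Sunday is October 3 and the second is October 10.
At the standard offset (UTC−11:00), 00:15 UTC − 11h = 13:15 Ardvik Territory standard time (rolling into the previous day, 4 April 2027).
The standard-time date in Ardvik Territory, 4 April 2027, lies within the daylight-saving period (3 April – 10 October), so Ardvik Territory is on daylight time, UTC−10:00.
00:15 UTC − 10h = 14:15 local (rolling into the previous day, 4 April 2027).

14:15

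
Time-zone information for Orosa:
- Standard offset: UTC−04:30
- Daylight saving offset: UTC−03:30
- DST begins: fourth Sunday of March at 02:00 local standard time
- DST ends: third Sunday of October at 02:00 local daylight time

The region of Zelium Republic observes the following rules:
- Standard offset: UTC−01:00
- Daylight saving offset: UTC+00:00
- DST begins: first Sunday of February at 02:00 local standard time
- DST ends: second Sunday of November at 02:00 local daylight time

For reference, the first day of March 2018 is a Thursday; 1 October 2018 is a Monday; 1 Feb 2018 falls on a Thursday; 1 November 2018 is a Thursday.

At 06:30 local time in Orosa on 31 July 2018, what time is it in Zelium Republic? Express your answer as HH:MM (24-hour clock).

1 March 2018 is a Thursday, so the first Sunday is March 4 and the fourth is March 25.
1 October 2018 is a Monday, so the first Sunday is October 7 and the third is October 21.
31 July 2018 lies within the daylight-saving period (25 March – 21 October), so Orosa is on daylight time, UTC−03:30.
06:30 Orosa + 3h30m = 10:00 UTC.
1 February 2018 is a Thursday, so the first Sunday is February 4.
1 November 2018 is a Thursday, so the first Sunday is November 4 and the second is November 11.
At the standard offset (UTC−01:00), 10:00 UTC − 1h = 09:00 Zelium Republic standard time.
The standard-time date in Zelium Republic, 31 July 2018, lies within the daylight-saving period (4 February – 11 November), so Zelium Republic is on daylight time, UTC+00:00.
10:00 UTC + 0h = 10:00 Zelium Republic.

10:00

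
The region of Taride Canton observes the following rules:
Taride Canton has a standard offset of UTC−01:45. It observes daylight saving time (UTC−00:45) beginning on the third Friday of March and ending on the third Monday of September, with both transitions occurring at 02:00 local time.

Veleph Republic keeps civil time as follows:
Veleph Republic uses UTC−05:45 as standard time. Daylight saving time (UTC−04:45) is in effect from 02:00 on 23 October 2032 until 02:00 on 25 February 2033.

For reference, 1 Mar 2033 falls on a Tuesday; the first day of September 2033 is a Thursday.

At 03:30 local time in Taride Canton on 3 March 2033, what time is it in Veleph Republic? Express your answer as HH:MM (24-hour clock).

23:30

1 March 2033 is a Tuesday, so the first Friday is March 4 and the third is March 18.
1 September 2033 is a Thursday, so the first Monday is September 5 and the third is September 19.
3 March 2033 does not fall between 18 March and 19 September, so daylight saving is not in effect and Taride Canton is at UTC−01:45.
03:30 Taride Canton + 1h45m = 05:15 UTC.
At the standard offset (UTC−05:45), 05:15 UTC − 5h45m = 23:30 Veleph Republic standard time (rolling into the previous day, 2 March 2033).
The standard-time date in Veleph Republic, 2 March 2033, does not fall between 23 October 2032 and 25 February 2033, so daylight saving is not in effect and Veleph Republic is at UTC−05:45.
05:15 UTC − 5h45m = 23:30 Veleph Republic (rolling into the previous day, 2 March 2033).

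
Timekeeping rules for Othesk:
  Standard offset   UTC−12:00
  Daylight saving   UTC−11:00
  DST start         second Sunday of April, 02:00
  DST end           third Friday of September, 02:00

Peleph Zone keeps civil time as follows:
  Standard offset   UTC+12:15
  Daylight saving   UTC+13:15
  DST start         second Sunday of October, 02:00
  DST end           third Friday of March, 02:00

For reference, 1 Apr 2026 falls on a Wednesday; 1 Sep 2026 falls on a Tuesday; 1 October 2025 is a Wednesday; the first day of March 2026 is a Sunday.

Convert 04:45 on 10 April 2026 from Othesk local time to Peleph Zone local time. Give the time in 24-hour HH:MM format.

05:00

1 April 2026 is a Wednesday, so the first Sunday is April 5 and the second is April 12.
1 September 2026 is a Tuesday, so the first Friday is September 4 and the third is September 18.
10 April 2026 does not fall between 12 April and 18 September, so daylight saving is not in effect and Othesk is at UTC−12:00.
04:45 Othesk + 12h = 16:45 UTC.
1 October 2025 is a Wednesday, so the first Sunday is October 5 and the second is October 12.
1 March 2026 is a Sunday, so the first Friday is March 6 and the third is March 20.
At the standard offset (UTC+12:15), 16:45 UTC + 12h15m = 05:00 Peleph Zone standard time (rolling into the next day, 11 April 2026).
Daylight saving runs 12 October 2025 – 20 March 2026; the standard-time date in Peleph Zone, 11 April 2026, is outside that window, so Peleph Zone is on standard time at UTC+12:15.
16:45 UTC + 12h15m = 05:00 Peleph Zone (rolling into the next day, 11 April 2026).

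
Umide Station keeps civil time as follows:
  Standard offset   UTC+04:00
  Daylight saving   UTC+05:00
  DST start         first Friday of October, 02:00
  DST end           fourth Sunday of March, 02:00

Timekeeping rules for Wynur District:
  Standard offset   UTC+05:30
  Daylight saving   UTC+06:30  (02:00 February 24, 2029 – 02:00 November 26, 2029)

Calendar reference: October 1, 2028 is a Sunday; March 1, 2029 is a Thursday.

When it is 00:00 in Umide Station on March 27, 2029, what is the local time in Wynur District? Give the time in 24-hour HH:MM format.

02:30

1 October 2028 is a Sunday, so the first Friday is October 6.
1 March 2029 is a Thursday, so the first Sunday is March 4 and the fourth is March 25.
March 27, 2029 is outside the daylight-saving period (6 October 2028 – 25 March 2029), so Umide Station is on standard time, UTC+04:00.
00:00 Umide Station − 4h = 20:00 UTC (rolling into the previous day, 26 March 2029).
At the standard offset (UTC+05:30), 20:00 UTC + 5h30m = 01:30 Wynur District standard time (rolling into the next day, 27 March 2029).
Daylight saving runs 24 February – 26 November; the standard-time date in Wynur District, March 27, 2029, is inside that window, so Wynur District is at UTC+06:30.
20:00 UTC + 6h30m = 02:30 Wynur District (rolling into the next day, 27 March 2029).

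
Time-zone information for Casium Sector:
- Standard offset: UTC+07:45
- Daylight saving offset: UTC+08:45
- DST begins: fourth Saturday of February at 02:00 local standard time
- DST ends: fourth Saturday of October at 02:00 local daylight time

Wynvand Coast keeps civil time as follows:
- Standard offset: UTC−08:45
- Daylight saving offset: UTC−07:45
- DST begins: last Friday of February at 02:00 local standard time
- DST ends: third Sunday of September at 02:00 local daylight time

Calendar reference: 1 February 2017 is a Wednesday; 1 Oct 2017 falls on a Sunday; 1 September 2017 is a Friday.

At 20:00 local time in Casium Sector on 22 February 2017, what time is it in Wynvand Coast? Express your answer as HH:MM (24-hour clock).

03:30

1 February 2017 is a Wednesday, so the first Saturday is February 4 and the fourth is February 25.
1 October 2017 is a Sunday, so the first Saturday is October 7 and the fourth is October 28.
22 February 2017 is outside the daylight-saving period (25 February – 28 October), so Casium Sector is on standard time, UTC+07:45.
20:00 Casium Sector − 7h45m = 12:15 UTC.
1 February 2017 is a Wednesday, so Fridays fall on 3, 10, 17, 24; the last is February 24.
1 September 2017 is a Friday, so the first Sunday is September 3 and the third is September 17.
At the standard offset (UTC−08:45), 12:15 UTC − 8h45m = 03:30 Wynvand Coast standard time.
The standard-time date in Wynvand Coast, 22 February 2017, is outside the daylight-saving period (24 February – 17 September), so Wynvand Coast is on standard time, UTC−08:45.
12:15 UTC − 8h45m = 03:30 Wynvand Coast.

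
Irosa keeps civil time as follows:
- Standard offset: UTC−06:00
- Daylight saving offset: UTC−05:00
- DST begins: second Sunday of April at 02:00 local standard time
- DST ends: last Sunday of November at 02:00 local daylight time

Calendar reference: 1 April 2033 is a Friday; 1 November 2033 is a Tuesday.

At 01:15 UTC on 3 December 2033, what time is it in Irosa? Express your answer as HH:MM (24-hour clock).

19:15

1 April 2033 is a Friday, so the first Sunday is April 3 and the second is April 10.
1 November 2033 is a Tuesday, so Sundays fall on 6, 13, 20, 27; the last is November 27.
At the standard offset (UTC−06:00), 01:15 UTC − 6h = 19:15 Irosa standard time (rolling into the previous day, 2 December 2033).
The standard-time date in Irosa, 2 December 2033, does not fall between 10 April and 27 November, so daylight saving is not in effect and Irosa is at UTC−06:00.
01:15 UTC − 6h = 19:15 local (rolling into the previous day, 2 December 2033).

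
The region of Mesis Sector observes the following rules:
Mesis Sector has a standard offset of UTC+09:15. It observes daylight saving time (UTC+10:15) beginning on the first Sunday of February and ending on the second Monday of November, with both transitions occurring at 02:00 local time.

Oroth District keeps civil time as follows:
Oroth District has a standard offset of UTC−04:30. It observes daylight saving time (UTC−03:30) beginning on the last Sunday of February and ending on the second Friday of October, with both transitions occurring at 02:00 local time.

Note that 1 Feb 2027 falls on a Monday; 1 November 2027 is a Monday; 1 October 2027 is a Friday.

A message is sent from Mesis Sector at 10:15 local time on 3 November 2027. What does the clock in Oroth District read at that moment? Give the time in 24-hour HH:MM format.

1 February 2027 is a Monday, so the first Sunday is February 7.
1 November 2027 is a Monday, so the first Monday is November 1 and the second is November 8.
Daylight saving runs 7 February – 8 November; 3 November 2027 is inside that window, so Mesis Sector is at UTC+10:15.
10:15 Mesis Sector − 10h15m = 00:00 UTC.
1 February 2027 is a Monday, so Sundays fall on 7, 14, 21, 28; the last is February 28.
1 October 2027 is a Friday, so the first Friday is October 1 and the second is October 8.
At the standard offset (UTC−04:30), 00:00 UTC − 4h30m = 19:30 Oroth District standard time (rolling into the previous day, 2 November 2027).
The standard-time date in Oroth District, 2 November 2027, does not fall between 28 February and 8 October, so daylight saving is not in effect and Oroth District is at UTC−04:30.
00:00 UTC − 4h30m = 19:30 Oroth District (rolling into the previous day, 2 November 2027).

19:30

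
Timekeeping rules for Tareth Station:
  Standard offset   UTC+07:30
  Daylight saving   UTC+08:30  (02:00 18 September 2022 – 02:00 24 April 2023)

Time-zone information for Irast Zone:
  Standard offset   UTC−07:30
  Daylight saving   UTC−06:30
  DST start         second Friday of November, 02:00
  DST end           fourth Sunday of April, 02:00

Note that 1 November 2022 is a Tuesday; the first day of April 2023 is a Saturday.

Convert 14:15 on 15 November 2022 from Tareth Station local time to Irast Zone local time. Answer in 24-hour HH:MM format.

23:15

Daylight saving runs 18 September 2022 – 24 April 2023; 15 November 2022 is inside that window, so Tareth Station is at UTC+08:30.
14:15 Tareth Station − 8h30m = 05:45 UTC.
1 November 2022 is a Tuesday, so the first Friday is November 4 and the second is November 11.
1 April 2023 is a Saturday, so the first Sunday is April 2 and the fourth is April 23.
At the standard offset (UTC−07:30), 05:45 UTC − 7h30m = 22:15 Irast Zone standard time (rolling into the previous day, 14 November 2022).
Daylight saving runs 11 November 2022 – 23 April 2023; the standard-time date in Irast Zone, 14 November 2022, is inside that window, so Irast Zone is at UTC−06:30.
05:45 UTC − 6h30m = 23:15 Irast Zone (rolling into the previous day, 14 November 2022).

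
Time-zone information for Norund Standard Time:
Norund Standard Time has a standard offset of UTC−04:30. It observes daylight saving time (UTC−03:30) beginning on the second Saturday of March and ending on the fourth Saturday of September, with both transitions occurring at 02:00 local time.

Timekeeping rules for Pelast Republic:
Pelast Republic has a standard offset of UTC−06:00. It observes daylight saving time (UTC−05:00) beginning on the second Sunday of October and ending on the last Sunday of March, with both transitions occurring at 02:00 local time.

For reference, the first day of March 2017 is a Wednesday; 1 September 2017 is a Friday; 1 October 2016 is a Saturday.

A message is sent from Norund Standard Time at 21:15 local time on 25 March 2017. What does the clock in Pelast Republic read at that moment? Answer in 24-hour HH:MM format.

1 March 2017 is a Wednesday, so the first Saturday is March 4 and the second is March 11.
1 September 2017 is a Friday, so the first Saturday is September 2 and the fourth is September 23.
25 March 2017 lies within the daylight-saving period (11 March – 23 September), so Norund Standard Time is on daylight time, UTC−03:30.
21:15 Norund Standard Time + 3h30m = 00:45 UTC (rolling into the next day, 26 March 2017).
1 October 2016 is a Saturday, so the first Sunday is October 2 and the second is October 9.
1 March 2017 is a Wednesday, so Sundays fall on 5, 12, 19, 26; the last is March 26.
At the standard offset (UTC−06:00), 00:45 UTC − 6h = 18:45 Pelast Republic standard time (rolling into the previous day, 25 March 2017).
The standard-time date in Pelast Republic, 25 March 2017, falls between 9 October 2016 and 26 March 2017, so daylight saving is in effect and Pelast Republic is at UTC−05:00.
00:45 UTC − 5h = 19:45 Pelast Republic (rolling into the previous day, 25 March 2017).

19:45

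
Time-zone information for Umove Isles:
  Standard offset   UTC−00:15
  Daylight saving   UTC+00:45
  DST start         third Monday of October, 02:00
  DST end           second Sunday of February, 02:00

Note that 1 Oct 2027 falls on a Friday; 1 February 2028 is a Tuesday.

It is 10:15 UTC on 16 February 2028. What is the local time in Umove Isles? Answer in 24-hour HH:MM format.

1 October 2027 is a Friday, so the first Monday is October 4 and the third is October 18.
1 February 2028 is a Tuesday, so the first Sunday is February 6 and the second is February 13.
At the standard offset (UTC−00:15), 10:15 UTC − 0h15m = 10:00 Umove Isles standard time.
The standard-time date in Umove Isles, 16 February 2028, does not fall between 18 October 2027 and 13 February 2028, so daylight saving is not in effect and Umove Isles is at UTC−00:15.
10:15 UTC − 0h15m = 10:00 local.

10:00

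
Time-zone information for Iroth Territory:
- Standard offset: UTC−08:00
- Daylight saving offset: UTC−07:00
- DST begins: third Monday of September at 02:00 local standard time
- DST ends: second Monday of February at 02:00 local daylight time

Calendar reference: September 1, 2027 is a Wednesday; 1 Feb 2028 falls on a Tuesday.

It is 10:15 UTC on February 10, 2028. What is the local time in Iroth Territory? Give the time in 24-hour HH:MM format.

03:15

1 September 2027 is a Wednesday, so the first Monday is September 6 and the third is September 20.
1 February 2028 is a Tuesday, so the first Monday is February 7 and the second is February 14.
At the standard offset (UTC−08:00), 10:15 UTC − 8h = 02:15 Iroth Territory standard time.
The standard-time date in Iroth Territory, February 10, 2028, falls between 20 September 2027 and 14 February 2028, so daylight saving is in effect and Iroth Territory is at UTC−07:00.
10:15 UTC − 7h = 03:15 local.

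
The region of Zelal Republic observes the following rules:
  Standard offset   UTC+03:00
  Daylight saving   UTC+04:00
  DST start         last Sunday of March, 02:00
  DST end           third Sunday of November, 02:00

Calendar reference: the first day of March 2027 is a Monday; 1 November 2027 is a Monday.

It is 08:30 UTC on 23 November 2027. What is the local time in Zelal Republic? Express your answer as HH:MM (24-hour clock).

1 March 2027 is a Monday, so Sundays fall on 7, 14, 21, 28; the last is March 28.
1 November 2027 is a Monday, so the first Sunday is November 7 and the third is November 21.
At the standard offset (UTC+03:00), 08:30 UTC + 3h = 11:30 Zelal Republic standard time.
Daylight saving runs 28 March – 21 November; the standard-time date in Zelal Republic, 23 November 2027, is outside that window, so Zelal Republic is on standard time at UTC+03:00.
08:30 UTC + 3h = 11:30 local.

11:30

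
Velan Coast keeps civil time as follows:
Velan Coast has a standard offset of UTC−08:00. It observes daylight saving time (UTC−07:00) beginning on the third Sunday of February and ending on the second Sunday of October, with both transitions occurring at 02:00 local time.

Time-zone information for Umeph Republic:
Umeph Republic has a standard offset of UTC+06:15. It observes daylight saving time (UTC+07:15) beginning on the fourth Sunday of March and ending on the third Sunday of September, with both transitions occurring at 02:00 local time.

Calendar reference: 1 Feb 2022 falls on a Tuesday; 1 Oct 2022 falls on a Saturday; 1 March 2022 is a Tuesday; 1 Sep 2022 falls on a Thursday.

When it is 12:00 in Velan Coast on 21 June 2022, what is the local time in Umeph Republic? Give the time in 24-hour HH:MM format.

02:15

1 February 2022 is a Tuesday, so the first Sunday is February 6 and the third is February 20.
1 October 2022 is a Saturday, so the first Sunday is October 2 and the second is October 9.
Daylight saving runs 20 February – 9 October; 21 June 2022 is inside that window, so Velan Coast is at UTC−07:00.
12:00 Velan Coast + 7h = 19:00 UTC.
1 March 2022 is a Tuesday, so the first Sunday is March 6 and the fourth is March 27.
1 September 2022 is a Thursday, so the first Sunday is September 4 and the third is September 18.
At the standard offset (UTC+06:15), 19:00 UTC + 6h15m = 01:15 Umeph Republic standard time (rolling into the next day, 22 June 2022).
The standard-time date in Umeph Republic, 22 June 2022, falls between 27 March and 18 September, so daylight saving is in effect and Umeph Republic is at UTC+07:15.
19:00 UTC + 7h15m = 02:15 Umeph Republic (rolling into the next day, 22 June 2022).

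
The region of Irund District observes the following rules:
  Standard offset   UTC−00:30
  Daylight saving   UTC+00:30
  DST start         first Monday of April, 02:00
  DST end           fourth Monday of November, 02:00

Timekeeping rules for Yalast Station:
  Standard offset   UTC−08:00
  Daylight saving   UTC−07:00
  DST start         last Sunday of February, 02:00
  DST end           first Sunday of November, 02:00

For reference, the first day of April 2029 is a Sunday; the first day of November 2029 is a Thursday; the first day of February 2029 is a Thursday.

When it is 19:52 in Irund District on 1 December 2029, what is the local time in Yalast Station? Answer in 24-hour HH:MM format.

12:22

1 April 2029 is a Sunday, so the first Monday is April 2.
1 November 2029 is a Thursday, so the first Monday is November 5 and the fourth is November 26.
1 December 2029 does not fall between 2 April and 26 November, so daylight saving is not in effect and Irund District is at UTC−00:30.
19:52 Irund District + 0h30m = 20:22 UTC.
1 February 2029 is a Thursday, so Sundays fall on 4, 11, 18, 25; the last is February 25.
1 November 2029 is a Thursday, so the first Sunday is November 4.
At the standard offset (UTC−08:00), 20:22 UTC − 8h = 12:22 Yalast Station standard time.
The standard-time date in Yalast Station, 1 December 2029, does not fall between 25 February and 4 November, so daylight saving is not in effect and Yalast Station is at UTC−08:00.
20:22 UTC − 8h = 12:22 Yalast Station.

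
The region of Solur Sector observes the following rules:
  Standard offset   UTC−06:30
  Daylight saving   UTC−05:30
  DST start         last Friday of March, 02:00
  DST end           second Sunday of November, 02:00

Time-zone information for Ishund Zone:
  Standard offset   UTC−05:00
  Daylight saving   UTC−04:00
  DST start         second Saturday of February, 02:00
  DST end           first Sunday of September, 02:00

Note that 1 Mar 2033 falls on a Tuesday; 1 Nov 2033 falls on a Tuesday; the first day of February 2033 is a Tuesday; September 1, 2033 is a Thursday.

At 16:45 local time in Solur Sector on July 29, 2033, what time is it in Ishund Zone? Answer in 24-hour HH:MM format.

18:15

1 March 2033 is a Tuesday, so Fridays fall on 4, 11, 18, 25; the last is March 25.
1 November 2033 is a Tuesday, so the first Sunday is November 6 and the second is November 13.
Daylight saving runs 25 March – 13 November; July 29, 2033 is inside that window, so Solur Sector is at UTC−05:30.
16:45 Solur Sector + 5h30m = 22:15 UTC.
1 February 2033 is a Tuesday, so the first Saturday is February 5 and the second is February 12.
1 September 2033 is a Thursday, so the first Sunday is September 4.
At the standard offset (UTC−05:00), 22:15 UTC − 5h = 17:15 Ishund Zone standard time.
Daylight saving runs 12 February – 4 September; the standard-time date in Ishund Zone, July 29, 2033, is inside that window, so Ishund Zone is at UTC−04:00.
22:15 UTC − 4h = 18:15 Ishund Zone.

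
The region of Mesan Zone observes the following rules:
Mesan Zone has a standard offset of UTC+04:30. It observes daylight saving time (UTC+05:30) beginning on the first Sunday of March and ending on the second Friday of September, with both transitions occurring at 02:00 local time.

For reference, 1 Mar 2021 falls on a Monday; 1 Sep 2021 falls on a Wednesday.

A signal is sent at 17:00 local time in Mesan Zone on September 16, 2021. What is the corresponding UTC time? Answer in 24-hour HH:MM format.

12:30

1 March 2021 is a Monday, so the first Sunday is March 7.
1 September 2021 is a Wednesday, so the first Friday is September 3 and the second is September 10.
September 16, 2021 does not fall between 7 March and 10 September, so daylight saving is not in effect and Mesan Zone is at UTC+04:30.
17:00 local − 4h30m = 12:30 UTC.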